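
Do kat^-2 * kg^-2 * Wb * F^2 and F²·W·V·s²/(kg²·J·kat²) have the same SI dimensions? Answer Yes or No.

Yes

Left side:
  kat = mol/s = s⁻¹·mol (catalytic activity).
  So kat⁻² = s²·mol⁻².
  Wb = V·s (flux: a volt is a weber per second),
      = kg·m²·s⁻²·A⁻¹.
  F = C/V (capacitance = charge per voltage),
      = A·s/(kg·m²·s⁻³·A⁻¹) (substituting C and V),
      = kg⁻¹·m⁻²·s⁴·A².
  So F² = kg⁻²·m⁻⁴·s⁸·A⁴.
  Combining: kat⁻²·kg⁻²·Wb·F² = (s²·mol⁻²) · kg⁻² · (kg·m²·s⁻²·A⁻¹) · (kg⁻²·m⁻⁴·s⁸·A⁴) = kg⁻³·m⁻²·s⁸·A³·mol⁻².
Right side:
  J = N·m (work = force × distance),
      = kg·m²·s⁻².
  So J⁻¹ = kg⁻¹·m⁻²·s².
  F = C/V (capacitance = charge per voltage),
      = A·s/(kg·m²·s⁻³·A⁻¹) (substituting C and V),
      = kg⁻¹·m⁻²·s⁴·A².
  So F² = kg⁻²·m⁻⁴·s⁸·A⁴.
  W = J/s (power = energy per time),
      = kg·m²·s⁻³.
  V = W/A (potential = power per current),
      = kg·m²·s⁻³·A⁻¹.
  kat = mol/s = s⁻¹·mol (catalytic activity).
  So kat⁻² = s²·mol⁻².
  Combining: kg⁻²·J⁻¹·F²·W·V·s²·kat⁻² = kg⁻² · (kg⁻¹·m⁻²·s²) · (kg⁻²·m⁻⁴·s⁸·A⁴) · (kg·m²·s⁻³) · (kg·m²·s⁻³·A⁻¹) · s² · (s²·mol⁻²) = kg⁻³·m⁻²·s⁸·A³·mol⁻².
Both reduce to kg⁻³·m⁻²·s⁸·A³·mol⁻².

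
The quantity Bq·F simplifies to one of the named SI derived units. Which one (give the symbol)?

S

Bq = 1/s = s⁻¹ (activity is decays per second).
F = C/V (capacitance = charge per voltage),
    = A·s/(kg·m²·s⁻³·A⁻¹) (substituting C and V),
    = kg⁻¹·m⁻²·s⁴·A².
Combining: Bq·F = s⁻¹ · (kg⁻¹·m⁻²·s⁴·A²) = kg⁻¹·m⁻²·s³·A².
kg⁻¹·m⁻²·s³·A² is the base-SI form of the siemens.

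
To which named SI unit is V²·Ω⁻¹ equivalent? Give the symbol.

V = W/A (potential = power per current),
    = kg·m²·s⁻³·A⁻¹.
So V² = kg²·m⁴·s⁻⁶·A⁻².
Ω = V/A (resistance = voltage per current),
    = kg·m²·s⁻³·A⁻².
So Ω⁻¹ = kg⁻¹·m⁻²·s³·A².
Combining: V²·Ω⁻¹ = (kg²·m⁴·s⁻⁶·A⁻²) · (kg⁻¹·m⁻²·s³·A²) = kg·m²·s⁻³.
kg·m²·s⁻³ is the base-SI form of the watt.

W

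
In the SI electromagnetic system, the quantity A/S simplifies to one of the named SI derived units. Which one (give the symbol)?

S = kg⁻¹·m⁻²·s³·A².
So S⁻¹ = kg·m²·s⁻³·A⁻².
Combining: A·S⁻¹ = A · (kg·m²·s⁻³·A⁻²) = kg·m²·s⁻³·A⁻¹.
kg·m²·s⁻³·A⁻¹ is the base-SI form of the volt.

V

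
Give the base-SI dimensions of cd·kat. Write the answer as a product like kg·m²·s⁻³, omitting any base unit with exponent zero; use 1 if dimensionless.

s⁻¹·mol·cd

kat = mol/s = s⁻¹·mol (catalytic activity).
Combining: cd·kat = cd · (s⁻¹·mol) = s⁻¹·mol·cd.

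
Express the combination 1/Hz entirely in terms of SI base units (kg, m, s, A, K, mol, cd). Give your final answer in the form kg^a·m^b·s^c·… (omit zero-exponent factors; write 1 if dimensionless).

s

Hz = s⁻¹.
So Hz⁻¹ = s.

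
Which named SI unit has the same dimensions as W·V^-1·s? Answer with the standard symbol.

W = J/s (power = energy per time),
    = kg·m²·s⁻³.
V = W/A (potential = power per current),
    = kg·m²·s⁻³·A⁻¹.
So V⁻¹ = kg⁻¹·m⁻²·s³·A.
Combining: W·V⁻¹·s = (kg·m²·s⁻³) · (kg⁻¹·m⁻²·s³·A) · s = s·A.
s·A is the base-SI form of the coulomb.

C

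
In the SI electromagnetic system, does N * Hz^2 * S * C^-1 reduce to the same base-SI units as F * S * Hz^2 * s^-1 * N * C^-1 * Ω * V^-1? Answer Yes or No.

No

Left side:
  N = kg·m/s² = kg·m·s⁻² (force = mass × acceleration).
  Hz = 1/s = s⁻¹ (frequency is cycles per second).
  So Hz² = s⁻².
  S = 1/Ω (conductance is reciprocal resistance),
      = kg⁻¹·m⁻²·s³·A².
  C = A·s = s·A (charge = current × time).
  So C⁻¹ = s⁻¹·A⁻¹.
  Combining: N·Hz²·S·C⁻¹ = (kg·m·s⁻²) · s⁻² · (kg⁻¹·m⁻²·s³·A²) · (s⁻¹·A⁻¹) = m⁻¹·s⁻²·A.
Right side:
  F = C/V (capacitance = charge per voltage),
      = A·s/(kg·m²·s⁻³·A⁻¹) (substituting C and V),
      = kg⁻¹·m⁻²·s⁴·A².
  S = 1/Ω (conductance is reciprocal resistance),
      = kg⁻¹·m⁻²·s³·A².
  Hz = 1/s = s⁻¹ (frequency is cycles per second).
  So Hz² = s⁻².
  N = kg·m/s² = kg·m·s⁻² (force = mass × acceleration).
  C = A·s = s·A (charge = current × time).
  So C⁻¹ = s⁻¹·A⁻¹.
  Ω = V/A (resistance = voltage per current),
      = kg·m²·s⁻³·A⁻².
  V = W/A (potential = power per current),
      = kg·m²·s⁻³·A⁻¹.
  So V⁻¹ = kg⁻¹·m⁻²·s³·A.
  Combining: F·S·Hz²·s⁻¹·N·C⁻¹·Ω·V⁻¹ = (kg⁻¹·m⁻²·s⁴·A²) · (kg⁻¹·m⁻²·s³·A²) · s⁻² · s⁻¹ · (kg·m·s⁻²) · (s⁻¹·A⁻¹) · (kg·m²·s⁻³·A⁻²) · (kg⁻¹·m⁻²·s³·A) = kg⁻¹·m⁻³·s·A².
Left is m⁻¹·s⁻²·A; right is kg⁻¹·m⁻³·s·A² — different.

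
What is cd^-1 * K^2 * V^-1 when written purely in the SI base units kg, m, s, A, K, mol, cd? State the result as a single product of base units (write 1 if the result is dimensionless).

V = kg·m²·s⁻³·A⁻¹.
So V⁻¹ = kg⁻¹·m⁻²·s³·A.
Combining: cd⁻¹·K²·V⁻¹ = cd⁻¹ · K² · (kg⁻¹·m⁻²·s³·A) = kg⁻¹·m⁻²·s³·A·K²·cd⁻¹.

kg⁻¹·m⁻²·s³·A·K²·cd⁻¹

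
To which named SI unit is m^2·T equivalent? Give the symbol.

T = Wb/m² (flux density = flux per area),
    = kg·s⁻²·A⁻¹.
Combining: m²·T = m² · (kg·s⁻²·A⁻¹) = kg·m²·s⁻²·A⁻¹.
kg·m²·s⁻²·A⁻¹ is the base-SI form of the weber.

Wb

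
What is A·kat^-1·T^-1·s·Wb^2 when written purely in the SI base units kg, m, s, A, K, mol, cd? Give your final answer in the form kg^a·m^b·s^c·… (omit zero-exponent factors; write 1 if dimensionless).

kat = mol/s = s⁻¹·mol (catalytic activity).
So kat⁻¹ = s·mol⁻¹.
T = Wb/m² (flux density = flux per area),
    = kg·s⁻²·A⁻¹.
So T⁻¹ = kg⁻¹·s²·A.
Wb = V·s (flux: a volt is a weber per second),
    = kg·m²·s⁻²·A⁻¹.
So Wb² = kg²·m⁴·s⁻⁴·A⁻².
Combining: A·kat⁻¹·T⁻¹·s·Wb² = A · (s·mol⁻¹) · (kg⁻¹·s²·A) · s · (kg²·m⁴·s⁻⁴·A⁻²) = kg·m⁴·mol⁻¹.

kg·m⁴·mol⁻¹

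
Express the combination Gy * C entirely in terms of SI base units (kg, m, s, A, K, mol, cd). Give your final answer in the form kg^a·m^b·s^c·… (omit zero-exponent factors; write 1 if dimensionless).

Gy = J/kg (absorbed dose = energy per mass),
    = m²·s⁻².
C = A·s = s·A (charge = current × time).
Combining: Gy·C = (m²·s⁻²) · (s·A) = m²·s⁻¹·A.

m²·s⁻¹·A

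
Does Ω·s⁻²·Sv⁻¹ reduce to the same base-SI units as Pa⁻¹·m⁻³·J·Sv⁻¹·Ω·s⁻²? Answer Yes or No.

Left side:
  Ω = kg·m²·s⁻³·A⁻².
  Sv = m²·s⁻².
  So Sv⁻¹ = m⁻²·s².
  Combining: Ω·s⁻²·Sv⁻¹ = (kg·m²·s⁻³·A⁻²) · s⁻² · (m⁻²·s²) = kg·s⁻³·A⁻².
Right side:
  Pa = N/m² (pressure = force per area),
      = kg·m⁻¹·s⁻².
  So Pa⁻¹ = kg⁻¹·m·s².
  J = N·m (work = force × distance),
      = kg·m²·s⁻².
  Sv = J/kg (equivalent dose = energy per mass),
      = m²·s⁻².
  So Sv⁻¹ = m⁻²·s².
  Ω = V/A (resistance = voltage per current),
      = kg·m²·s⁻³·A⁻².
  Combining: Pa⁻¹·m⁻³·J·Sv⁻¹·Ω·s⁻² = (kg⁻¹·m·s²) · m⁻³ · (kg·m²·s⁻²) · (m⁻²·s²) · (kg·m²·s⁻³·A⁻²) · s⁻² = kg·s⁻³·A⁻².
Both reduce to kg·s⁻³·A⁻².

Yes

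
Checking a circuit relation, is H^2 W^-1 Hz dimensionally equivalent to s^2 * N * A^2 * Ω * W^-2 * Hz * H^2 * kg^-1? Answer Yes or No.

No

Left side:
  H = Wb/A (inductance = flux per current),
      = kg·m²·s⁻²·A⁻².
  So H² = kg²·m⁴·s⁻⁴·A⁻⁴.
  W = J/s (power = energy per time),
      = kg·m²·s⁻³.
  So W⁻¹ = kg⁻¹·m⁻²·s³.
  Hz = 1/s = s⁻¹ (frequency is cycles per second).
  Combining: H²·W⁻¹·Hz = (kg²·m⁴·s⁻⁴·A⁻⁴) · (kg⁻¹·m⁻²·s³) · s⁻¹ = kg·m²·s⁻²·A⁻⁴.
Right side:
  N = kg·m·s⁻².
  Ω = kg·m²·s⁻³·A⁻².
  W = kg·m²·s⁻³.
  So W⁻² = kg⁻²·m⁻⁴·s⁶.
  Hz = s⁻¹.
  H = kg·m²·s⁻²·A⁻².
  So H² = kg²·m⁴·s⁻⁴·A⁻⁴.
  Combining: s²·N·A²·Ω·W⁻²·Hz·H²·kg⁻¹ = s² · (kg·m·s⁻²) · A² · (kg·m²·s⁻³·A⁻²) · (kg⁻²·m⁻⁴·s⁶) · s⁻¹ · (kg²·m⁴·s⁻⁴·A⁻⁴) · kg⁻¹ = kg·m³·s⁻²·A⁻⁴.
Left is kg·m²·s⁻²·A⁻⁴; right is kg·m³·s⁻²·A⁻⁴ — different.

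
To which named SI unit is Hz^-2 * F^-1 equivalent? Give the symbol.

Hz = s⁻¹.
So Hz⁻² = s².
F = kg⁻¹·m⁻²·s⁴·A².
So F⁻¹ = kg·m²·s⁻⁴·A⁻².
Combining: Hz⁻²·F⁻¹ = s² · (kg·m²·s⁻⁴·A⁻²) = kg·m²·s⁻²·A⁻².
kg·m²·s⁻²·A⁻² is the base-SI form of the henry.

H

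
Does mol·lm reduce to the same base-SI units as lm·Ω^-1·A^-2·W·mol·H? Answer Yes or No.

No

Left side:
  lm = cd.
  Combining: mol·lm = mol · cd = mol·cd.
Right side:
  lm = cd.
  Ω = kg·m²·s⁻³·A⁻².
  So Ω⁻¹ = kg⁻¹·m⁻²·s³·A².
  W = kg·m²·s⁻³.
  H = kg·m²·s⁻²·A⁻².
  Combining: lm·Ω⁻¹·A⁻²·W·mol·H = cd · (kg⁻¹·m⁻²·s³·A²) · A⁻² · (kg·m²·s⁻³) · mol · (kg·m²·s⁻²·A⁻²) = kg·m²·s⁻²·A⁻²·mol·cd.
Left is mol·cd; right is kg·m²·s⁻²·A⁻²·mol·cd — different.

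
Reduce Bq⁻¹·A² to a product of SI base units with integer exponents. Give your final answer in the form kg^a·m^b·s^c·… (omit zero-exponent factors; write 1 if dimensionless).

Bq = 1/s = s⁻¹ (activity is decays per second).
So Bq⁻¹ = s.
Combining: Bq⁻¹·A² = s · A² = s·A².

s·A²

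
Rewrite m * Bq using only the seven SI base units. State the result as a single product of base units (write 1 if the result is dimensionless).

Bq = s⁻¹.
Combining: m·Bq = m · s⁻¹ = m·s⁻¹.

m·s⁻¹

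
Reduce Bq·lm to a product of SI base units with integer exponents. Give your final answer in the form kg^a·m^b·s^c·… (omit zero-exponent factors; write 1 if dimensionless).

Bq = 1/s = s⁻¹ (activity is decays per second).
lm = cd·sr = cd (luminous flux; sr is dimensionless).
Combining: Bq·lm = s⁻¹ · cd = s⁻¹·cd.

s⁻¹·cd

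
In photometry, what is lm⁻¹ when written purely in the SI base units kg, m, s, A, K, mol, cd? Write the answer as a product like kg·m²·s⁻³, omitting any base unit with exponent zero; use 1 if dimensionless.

cd⁻¹

lm = cd.
So lm⁻¹ = cd⁻¹.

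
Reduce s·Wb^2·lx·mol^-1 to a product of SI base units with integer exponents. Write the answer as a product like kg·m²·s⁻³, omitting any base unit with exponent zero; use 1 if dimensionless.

Wb = V·s (flux: a volt is a weber per second),
    = kg·m²·s⁻²·A⁻¹.
So Wb² = kg²·m⁴·s⁻⁴·A⁻².
lx = lm/m² (illuminance = luminous flux per area),
    = m⁻²·cd.
Combining: s·Wb²·lx·mol⁻¹ = s · (kg²·m⁴·s⁻⁴·A⁻²) · (m⁻²·cd) · mol⁻¹ = kg²·m²·s⁻³·A⁻²·mol⁻¹·cd.

kg²·m²·s⁻³·A⁻²·mol⁻¹·cd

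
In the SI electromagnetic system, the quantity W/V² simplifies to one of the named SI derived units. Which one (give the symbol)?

V = kg·m²·s⁻³·A⁻¹.
So V⁻² = kg⁻²·m⁻⁴·s⁶·A².
W = kg·m²·s⁻³.
Combining: V⁻²·W = (kg⁻²·m⁻⁴·s⁶·A²) · (kg·m²·s⁻³) = kg⁻¹·m⁻²·s³·A².
kg⁻¹·m⁻²·s³·A² is the base-SI form of the siemens.

S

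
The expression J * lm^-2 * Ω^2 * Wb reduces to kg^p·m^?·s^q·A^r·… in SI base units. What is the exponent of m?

J = N·m (work = force × distance),
    = kg·m²·s⁻².
lm = cd·sr = cd (luminous flux; sr is dimensionless).
So lm⁻² = cd⁻².
Ω = V/A (resistance = voltage per current),
    = kg·m²·s⁻³·A⁻².
So Ω² = kg²·m⁴·s⁻⁶·A⁻⁴.
Wb = V·s (flux: a volt is a weber per second),
    = kg·m²·s⁻²·A⁻¹.
Combining: J·lm⁻²·Ω²·Wb = (kg·m²·s⁻²) · cd⁻² · (kg²·m⁴·s⁻⁶·A⁻⁴) · (kg·m²·s⁻²·A⁻¹) = kg⁴·m⁸·s⁻¹⁰·A⁻⁵·cd⁻².
The exponent of m is 8.

8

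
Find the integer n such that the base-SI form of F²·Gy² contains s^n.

F = kg⁻¹·m⁻²·s⁴·A².
So F² = kg⁻²·m⁻⁴·s⁸·A⁴.
Gy = m²·s⁻².
So Gy² = m⁴·s⁻⁴.
Combining: F²·Gy² = (kg⁻²·m⁻⁴·s⁸·A⁴) · (m⁴·s⁻⁴) = kg⁻²·s⁴·A⁴.
The exponent of s is 4.

4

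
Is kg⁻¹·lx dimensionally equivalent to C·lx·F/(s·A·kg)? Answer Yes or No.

Left side:
  lx = lm/m² (illuminance = luminous flux per area),
      = m⁻²·cd.
  Combining: kg⁻¹·lx = kg⁻¹ · (m⁻²·cd) = kg⁻¹·m⁻²·cd.
Right side:
  C = s·A.
  lx = m⁻²·cd.
  F = kg⁻¹·m⁻²·s⁴·A².
  Combining: s⁻¹·A⁻¹·kg⁻¹·C·lx·F = s⁻¹ · A⁻¹ · kg⁻¹ · (s·A) · (m⁻²·cd) · (kg⁻¹·m⁻²·s⁴·A²) = kg⁻²·m⁻⁴·s⁴·A²·cd.
Left is kg⁻¹·m⁻²·cd; right is kg⁻²·m⁻⁴·s⁴·A²·cd — different.

No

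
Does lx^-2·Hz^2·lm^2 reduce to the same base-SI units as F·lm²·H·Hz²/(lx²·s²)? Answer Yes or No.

Left side:
  lx = lm/m² (illuminance = luminous flux per area),
      = m⁻²·cd.
  So lx⁻² = m⁴·cd⁻².
  Hz = 1/s = s⁻¹ (frequency is cycles per second).
  So Hz² = s⁻².
  lm = cd·sr = cd (luminous flux; sr is dimensionless).
  So lm² = cd².
  Combining: lx⁻²·Hz²·lm² = (m⁴·cd⁻²) · s⁻² · cd² = m⁴·s⁻².
Right side:
  lx = lm/m² (illuminance = luminous flux per area),
      = m⁻²·cd.
  So lx⁻² = m⁴·cd⁻².
  F = C/V (capacitance = charge per voltage),
      = A·s/(kg·m²·s⁻³·A⁻¹) (substituting C and V),
      = kg⁻¹·m⁻²·s⁴·A².
  lm = cd·sr = cd (luminous flux; sr is dimensionless).
  So lm² = cd².
  H = Wb/A (inductance = flux per current),
      = kg·m²·s⁻²·A⁻².
  Hz = 1/s = s⁻¹ (frequency is cycles per second).
  So Hz² = s⁻².
  Combining: lx⁻²·F·lm²·H·s⁻²·Hz² = (m⁴·cd⁻²) · (kg⁻¹·m⁻²·s⁴·A²) · cd² · (kg·m²·s⁻²·A⁻²) · s⁻² · s⁻² = m⁴·s⁻².
Both reduce to m⁴·s⁻².

Yes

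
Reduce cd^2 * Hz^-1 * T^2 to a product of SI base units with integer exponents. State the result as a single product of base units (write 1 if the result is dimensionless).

Hz = 1/s = s⁻¹ (frequency is cycles per second).
So Hz⁻¹ = s.
T = Wb/m² (flux density = flux per area),
    = kg·s⁻²·A⁻¹.
So T² = kg²·s⁻⁴·A⁻².
Combining: cd²·Hz⁻¹·T² = cd² · s · (kg²·s⁻⁴·A⁻²) = kg²·s⁻³·A⁻²·cd².

kg²·s⁻³·A⁻²·cd²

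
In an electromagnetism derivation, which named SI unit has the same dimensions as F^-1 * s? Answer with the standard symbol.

F = kg⁻¹·m⁻²·s⁴·A².
So F⁻¹ = kg·m²·s⁻⁴·A⁻².
Combining: F⁻¹·s = (kg·m²·s⁻⁴·A⁻²) · s = kg·m²·s⁻³·A⁻².
kg·m²·s⁻³·A⁻² is the base-SI form of the ohm.

Ω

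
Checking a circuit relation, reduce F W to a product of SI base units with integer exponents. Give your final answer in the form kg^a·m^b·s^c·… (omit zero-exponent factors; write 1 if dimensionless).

F = C/V (capacitance = charge per voltage),
    = A·s/(kg·m²·s⁻³·A⁻¹) (substituting C and V),
    = kg⁻¹·m⁻²·s⁴·A².
W = J/s (power = energy per time),
    = kg·m²·s⁻³.
Combining: F·W = (kg⁻¹·m⁻²·s⁴·A²) · (kg·m²·s⁻³) = s·A².

s·A²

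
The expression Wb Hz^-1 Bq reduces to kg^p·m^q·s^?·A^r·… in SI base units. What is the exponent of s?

Wb = V·s (flux: a volt is a weber per second),
    = kg·m²·s⁻²·A⁻¹.
Hz = 1/s = s⁻¹ (frequency is cycles per second).
So Hz⁻¹ = s.
Bq = 1/s = s⁻¹ (activity is decays per second).
Combining: Wb·Hz⁻¹·Bq = (kg·m²·s⁻²·A⁻¹) · s · s⁻¹ = kg·m²·s⁻²·A⁻¹.
The exponent of s is -2.

-2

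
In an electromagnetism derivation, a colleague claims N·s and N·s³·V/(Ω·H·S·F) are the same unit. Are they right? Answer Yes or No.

Left side:
  N = kg·m/s² = kg·m·s⁻² (force = mass × acceleration).
  Combining: N·s = (kg·m·s⁻²) · s = kg·m·s⁻¹.
Right side:
  N = kg·m/s² = kg·m·s⁻² (force = mass × acceleration).
  Ω = V/A (resistance = voltage per current),
      = kg·m²·s⁻³·A⁻².
  So Ω⁻¹ = kg⁻¹·m⁻²·s³·A².
  H = Wb/A (inductance = flux per current),
      = kg·m²·s⁻²·A⁻².
  So H⁻¹ = kg⁻¹·m⁻²·s²·A².
  V = W/A (potential = power per current),
      = kg·m²·s⁻³·A⁻¹.
  S = 1/Ω (conductance is reciprocal resistance),
      = kg⁻¹·m⁻²·s³·A².
  So S⁻¹ = kg·m²·s⁻³·A⁻².
  F = C/V (capacitance = charge per voltage),
      = A·s/(kg·m²·s⁻³·A⁻¹) (substituting C and V),
      = kg⁻¹·m⁻²·s⁴·A².
  So F⁻¹ = kg·m²·s⁻⁴·A⁻².
  Combining: N·s³·Ω⁻¹·H⁻¹·V·S⁻¹·F⁻¹ = (kg·m·s⁻²) · s³ · (kg⁻¹·m⁻²·s³·A²) · (kg⁻¹·m⁻²·s²·A²) · (kg·m²·s⁻³·A⁻¹) · (kg·m²·s⁻³·A⁻²) · (kg·m²·s⁻⁴·A⁻²) = kg²·m³·s⁻⁴·A⁻¹.
Left is kg·m·s⁻¹; right is kg²·m³·s⁻⁴·A⁻¹ — different.

No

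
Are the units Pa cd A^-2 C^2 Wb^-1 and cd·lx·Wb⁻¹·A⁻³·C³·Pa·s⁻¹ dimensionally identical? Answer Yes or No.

Left side:
  Pa = N/m² (pressure = force per area),
      = kg·m⁻¹·s⁻².
  C = A·s = s·A (charge = current × time).
  So C² = s²·A².
  Wb = V·s (flux: a volt is a weber per second),
      = kg·m²·s⁻²·A⁻¹.
  So Wb⁻¹ = kg⁻¹·m⁻²·s²·A.
  Combining: Pa·cd·A⁻²·C²·Wb⁻¹ = (kg·m⁻¹·s⁻²) · cd · A⁻² · (s²·A²) · (kg⁻¹·m⁻²·s²·A) = m⁻³·s²·A·cd.
Right side:
  lx = lm/m² (illuminance = luminous flux per area),
      = m⁻²·cd.
  Wb = V·s (flux: a volt is a weber per second),
      = kg·m²·s⁻²·A⁻¹.
  So Wb⁻¹ = kg⁻¹·m⁻²·s²·A.
  C = A·s = s·A (charge = current × time).
  So C³ = s³·A³.
  Pa = N/m² (pressure = force per area),
      = kg·m⁻¹·s⁻².
  Combining: cd·lx·Wb⁻¹·A⁻³·C³·Pa·s⁻¹ = cd · (m⁻²·cd) · (kg⁻¹·m⁻²·s²·A) · A⁻³ · (s³·A³) · (kg·m⁻¹·s⁻²) · s⁻¹ = m⁻⁵·s²·A·cd².
Left is m⁻³·s²·A·cd; right is m⁻⁵·s²·A·cd² — different.

No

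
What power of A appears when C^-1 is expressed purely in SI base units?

C = A·s = s·A (charge = current × time).
So C⁻¹ = s⁻¹·A⁻¹.
The exponent of A is -1.

-1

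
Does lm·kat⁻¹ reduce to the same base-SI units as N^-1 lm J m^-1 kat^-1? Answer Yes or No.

Yes

Left side:
  lm = cd.
  kat = s⁻¹·mol.
  So kat⁻¹ = s·mol⁻¹.
  Combining: lm·kat⁻¹ = cd · (s·mol⁻¹) = s·mol⁻¹·cd.
Right side:
  N = kg·m/s² = kg·m·s⁻² (force = mass × acceleration).
  So N⁻¹ = kg⁻¹·m⁻¹·s².
  lm = cd·sr = cd (luminous flux; sr is dimensionless).
  J = N·m (work = force × distance),
      = kg·m²·s⁻².
  kat = mol/s = s⁻¹·mol (catalytic activity).
  So kat⁻¹ = s·mol⁻¹.
  Combining: N⁻¹·lm·J·m⁻¹·kat⁻¹ = (kg⁻¹·m⁻¹·s²) · cd · (kg·m²·s⁻²) · m⁻¹ · (s·mol⁻¹) = s·mol⁻¹·cd.
Both reduce to s·mol⁻¹·cd.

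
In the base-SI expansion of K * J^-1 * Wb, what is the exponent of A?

J = N·m (work = force × distance),
    = kg·m²·s⁻².
So J⁻¹ = kg⁻¹·m⁻²·s².
Wb = V·s (flux: a volt is a weber per second),
    = kg·m²·s⁻²·A⁻¹.
Combining: K·J⁻¹·Wb = K · (kg⁻¹·m⁻²·s²) · (kg·m²·s⁻²·A⁻¹) = A⁻¹·K.
The exponent of A is -1.

-1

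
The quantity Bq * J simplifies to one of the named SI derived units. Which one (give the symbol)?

W

Bq = s⁻¹.
J = kg·m²·s⁻².
Combining: Bq·J = s⁻¹ · (kg·m²·s⁻²) = kg·m²·s⁻³.
kg·m²·s⁻³ is the base-SI form of the watt.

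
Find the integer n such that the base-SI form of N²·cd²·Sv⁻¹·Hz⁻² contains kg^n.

N = kg·m·s⁻².
So N² = kg²·m²·s⁻⁴.
Sv = m²·s⁻².
So Sv⁻¹ = m⁻²·s².
Hz = s⁻¹.
So Hz⁻² = s².
Combining: N²·cd²·Sv⁻¹·Hz⁻² = (kg²·m²·s⁻⁴) · cd² · (m⁻²·s²) · s² = kg²·cd².
The exponent of kg is 2.

2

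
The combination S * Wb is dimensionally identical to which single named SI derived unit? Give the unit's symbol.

C

S = kg⁻¹·m⁻²·s³·A².
Wb = kg·m²·s⁻²·A⁻¹.
Combining: S·Wb = (kg⁻¹·m⁻²·s³·A²) · (kg·m²·s⁻²·A⁻¹) = s·A.
s·A is the base-SI form of the coulomb.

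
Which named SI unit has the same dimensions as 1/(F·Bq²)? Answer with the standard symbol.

F = C/V (capacitance = charge per voltage),
    = A·s/(kg·m²·s⁻³·A⁻¹) (substituting C and V),
    = kg⁻¹·m⁻²·s⁴·A².
So F⁻¹ = kg·m²·s⁻⁴·A⁻².
Bq = 1/s = s⁻¹ (activity is decays per second).
So Bq⁻² = s².
Combining: F⁻¹·Bq⁻² = (kg·m²·s⁻⁴·A⁻²) · s² = kg·m²·s⁻²·A⁻².
kg·m²·s⁻²·A⁻² is the base-SI form of the henry.

H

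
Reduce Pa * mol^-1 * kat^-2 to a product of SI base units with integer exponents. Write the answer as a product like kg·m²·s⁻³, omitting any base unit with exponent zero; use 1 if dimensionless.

Pa = kg·m⁻¹·s⁻².
kat = s⁻¹·mol.
So kat⁻² = s²·mol⁻².
Combining: Pa·mol⁻¹·kat⁻² = (kg·m⁻¹·s⁻²) · mol⁻¹ · (s²·mol⁻²) = kg·m⁻¹·mol⁻³.

kg·m⁻¹·mol⁻³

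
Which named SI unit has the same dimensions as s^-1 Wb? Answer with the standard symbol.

Wb = V·s (flux: a volt is a weber per second),
    = kg·m²·s⁻²·A⁻¹.
Combining: s⁻¹·Wb = s⁻¹ · (kg·m²·s⁻²·A⁻¹) = kg·m²·s⁻³·A⁻¹.
kg·m²·s⁻³·A⁻¹ is the base-SI form of the volt.

V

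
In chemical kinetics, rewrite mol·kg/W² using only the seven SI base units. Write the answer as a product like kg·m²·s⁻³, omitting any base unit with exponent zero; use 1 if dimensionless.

W = J/s (power = energy per time),
    = kg·m²·s⁻³.
So W⁻² = kg⁻²·m⁻⁴·s⁶.
Combining: mol·W⁻²·kg = mol · (kg⁻²·m⁻⁴·s⁶) · kg = kg⁻¹·m⁻⁴·s⁶·mol.

kg⁻¹·m⁻⁴·s⁶·mol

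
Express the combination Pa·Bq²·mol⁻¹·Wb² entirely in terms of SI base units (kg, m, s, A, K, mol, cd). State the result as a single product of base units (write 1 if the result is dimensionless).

Pa = N/m² (pressure = force per area),
    = kg·m⁻¹·s⁻².
Bq = 1/s = s⁻¹ (activity is decays per second).
So Bq² = s⁻².
Wb = V·s (flux: a volt is a weber per second),
    = kg·m²·s⁻²·A⁻¹.
So Wb² = kg²·m⁴·s⁻⁴·A⁻².
Combining: Pa·Bq²·mol⁻¹·Wb² = (kg·m⁻¹·s⁻²) · s⁻² · mol⁻¹ · (kg²·m⁴·s⁻⁴·A⁻²) = kg³·m³·s⁻⁸·A⁻²·mol⁻¹.

kg³·m³·s⁻⁸·A⁻²·mol⁻¹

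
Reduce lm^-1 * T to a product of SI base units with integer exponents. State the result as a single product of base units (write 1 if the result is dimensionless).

kg·s⁻²·A⁻¹·cd⁻¹

lm = cd.
So lm⁻¹ = cd⁻¹.
T = kg·s⁻²·A⁻¹.
Combining: lm⁻¹·T = cd⁻¹ · (kg·s⁻²·A⁻¹) = kg·s⁻²·A⁻¹·cd⁻¹.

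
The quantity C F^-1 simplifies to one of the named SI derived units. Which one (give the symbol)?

V

C = A·s = s·A (charge = current × time).
F = C/V (capacitance = charge per voltage),
    = A·s/(kg·m²·s⁻³·A⁻¹) (substituting C and V),
    = kg⁻¹·m⁻²·s⁴·A².
So F⁻¹ = kg·m²·s⁻⁴·A⁻².
Combining: C·F⁻¹ = (s·A) · (kg·m²·s⁻⁴·A⁻²) = kg·m²·s⁻³·A⁻¹.
kg·m²·s⁻³·A⁻¹ is the base-SI form of the volt.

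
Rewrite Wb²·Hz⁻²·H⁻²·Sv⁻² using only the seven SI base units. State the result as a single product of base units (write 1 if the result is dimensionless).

m⁻⁴·s⁶·A²

Wb = V·s (flux: a volt is a weber per second),
    = kg·m²·s⁻²·A⁻¹.
So Wb² = kg²·m⁴·s⁻⁴·A⁻².
Hz = 1/s = s⁻¹ (frequency is cycles per second).
So Hz⁻² = s².
H = Wb/A (inductance = flux per current),
    = kg·m²·s⁻²·A⁻².
So H⁻² = kg⁻²·m⁻⁴·s⁴·A⁴.
Sv = J/kg (equivalent dose = energy per mass),
    = m²·s⁻².
So Sv⁻² = m⁻⁴·s⁴.
Combining: Wb²·Hz⁻²·H⁻²·Sv⁻² = (kg²·m⁴·s⁻⁴·A⁻²) · s² · (kg⁻²·m⁻⁴·s⁴·A⁴) · (m⁻⁴·s⁴) = m⁻⁴·s⁶·A².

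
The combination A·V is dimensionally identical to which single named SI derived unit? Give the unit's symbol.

V = W/A (potential = power per current),
    = kg·m²·s⁻³·A⁻¹.
Combining: A·V = A · (kg·m²·s⁻³·A⁻¹) = kg·m²·s⁻³.
kg·m²·s⁻³ is the base-SI form of the watt.

W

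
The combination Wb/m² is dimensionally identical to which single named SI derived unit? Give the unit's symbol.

T

Wb = V·s (flux: a volt is a weber per second),
    = kg·m²·s⁻²·A⁻¹.
Combining: m⁻²·Wb = m⁻² · (kg·m²·s⁻²·A⁻¹) = kg·s⁻²·A⁻¹.
kg·s⁻²·A⁻¹ is the base-SI form of the tesla.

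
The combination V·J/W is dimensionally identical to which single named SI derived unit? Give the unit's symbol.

Wb

V = W/A (potential = power per current),
    = kg·m²·s⁻³·A⁻¹.
W = J/s (power = energy per time),
    = kg·m²·s⁻³.
So W⁻¹ = kg⁻¹·m⁻²·s³.
J = N·m (work = force × distance),
    = kg·m²·s⁻².
Combining: V·W⁻¹·J = (kg·m²·s⁻³·A⁻¹) · (kg⁻¹·m⁻²·s³) · (kg·m²·s⁻²) = kg·m²·s⁻²·A⁻¹.
kg·m²·s⁻²·A⁻¹ is the base-SI form of the weber.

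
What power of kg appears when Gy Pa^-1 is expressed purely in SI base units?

Gy = J/kg (absorbed dose = energy per mass),
    = m²·s⁻².
Pa = N/m² (pressure = force per area),
    = kg·m⁻¹·s⁻².
So Pa⁻¹ = kg⁻¹·m·s².
Combining: Gy·Pa⁻¹ = (m²·s⁻²) · (kg⁻¹·m·s²) = kg⁻¹·m³.
The exponent of kg is -1.

-1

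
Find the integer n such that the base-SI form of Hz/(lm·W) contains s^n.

2

lm = cd·sr = cd (luminous flux; sr is dimensionless).
So lm⁻¹ = cd⁻¹.
Hz = 1/s = s⁻¹ (frequency is cycles per second).
W = J/s (power = energy per time),
    = kg·m²·s⁻³.
So W⁻¹ = kg⁻¹·m⁻²·s³.
Combining: lm⁻¹·Hz·W⁻¹ = cd⁻¹ · s⁻¹ · (kg⁻¹·m⁻²·s³) = kg⁻¹·m⁻²·s²·cd⁻¹.
The exponent of s is 2.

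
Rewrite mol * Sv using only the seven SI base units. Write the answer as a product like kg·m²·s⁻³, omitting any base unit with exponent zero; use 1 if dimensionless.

m²·s⁻²·mol

Sv = J/kg (equivalent dose = energy per mass),
    = m²·s⁻².
Combining: mol·Sv = mol · (m²·s⁻²) = m²·s⁻²·mol.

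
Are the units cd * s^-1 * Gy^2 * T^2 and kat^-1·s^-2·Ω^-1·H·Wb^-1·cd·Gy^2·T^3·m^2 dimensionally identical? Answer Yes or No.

Left side:
  Gy = J/kg (absorbed dose = energy per mass),
      = m²·s⁻².
  So Gy² = m⁴·s⁻⁴.
  T = Wb/m² (flux density = flux per area),
      = kg·s⁻²·A⁻¹.
  So T² = kg²·s⁻⁴·A⁻².
  Combining: cd·s⁻¹·Gy²·T² = cd · s⁻¹ · (m⁴·s⁻⁴) · (kg²·s⁻⁴·A⁻²) = kg²·m⁴·s⁻⁹·A⁻²·cd.
Right side:
  kat = s⁻¹·mol.
  So kat⁻¹ = s·mol⁻¹.
  Ω = kg·m²·s⁻³·A⁻².
  So Ω⁻¹ = kg⁻¹·m⁻²·s³·A².
  H = kg·m²·s⁻²·A⁻².
  Wb = kg·m²·s⁻²·A⁻¹.
  So Wb⁻¹ = kg⁻¹·m⁻²·s²·A.
  Gy = m²·s⁻².
  So Gy² = m⁴·s⁻⁴.
  T = kg·s⁻²·A⁻¹.
  So T³ = kg³·s⁻⁶·A⁻³.
  Combining: kat⁻¹·s⁻²·Ω⁻¹·H·Wb⁻¹·cd·Gy²·T³·m² = (s·mol⁻¹) · s⁻² · (kg⁻¹·m⁻²·s³·A²) · (kg·m²·s⁻²·A⁻²) · (kg⁻¹·m⁻²·s²·A) · cd · (m⁴·s⁻⁴) · (kg³·s⁻⁶·A⁻³) · m² = kg²·m⁴·s⁻⁸·A⁻²·mol⁻¹·cd.
Left is kg²·m⁴·s⁻⁹·A⁻²·cd; right is kg²·m⁴·s⁻⁸·A⁻²·mol⁻¹·cd — different.

No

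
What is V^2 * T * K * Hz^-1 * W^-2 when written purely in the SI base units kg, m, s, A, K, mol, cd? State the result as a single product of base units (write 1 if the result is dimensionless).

kg·s⁻¹·A⁻³·K

V = W/A (potential = power per current),
    = kg·m²·s⁻³·A⁻¹.
So V² = kg²·m⁴·s⁻⁶·A⁻².
T = Wb/m² (flux density = flux per area),
    = kg·s⁻²·A⁻¹.
Hz = 1/s = s⁻¹ (frequency is cycles per second).
So Hz⁻¹ = s.
W = J/s (power = energy per time),
    = kg·m²·s⁻³.
So W⁻² = kg⁻²·m⁻⁴·s⁶.
Combining: V²·T·K·Hz⁻¹·W⁻² = (kg²·m⁴·s⁻⁶·A⁻²) · (kg·s⁻²·A⁻¹) · K · s · (kg⁻²·m⁻⁴·s⁶) = kg·s⁻¹·A⁻³·K.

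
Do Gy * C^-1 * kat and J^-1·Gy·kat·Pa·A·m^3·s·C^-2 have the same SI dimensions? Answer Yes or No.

Left side:
  Gy = J/kg (absorbed dose = energy per mass),
      = m²·s⁻².
  C = A·s = s·A (charge = current × time).
  So C⁻¹ = s⁻¹·A⁻¹.
  kat = mol/s = s⁻¹·mol (catalytic activity).
  Combining: Gy·C⁻¹·kat = (m²·s⁻²) · (s⁻¹·A⁻¹) · (s⁻¹·mol) = m²·s⁻⁴·A⁻¹·mol.
Right side:
  J = N·m (work = force × distance),
      = kg·m²·s⁻².
  So J⁻¹ = kg⁻¹·m⁻²·s².
  Gy = J/kg (absorbed dose = energy per mass),
      = m²·s⁻².
  kat = mol/s = s⁻¹·mol (catalytic activity).
  Pa = N/m² (pressure = force per area),
      = kg·m⁻¹·s⁻².
  C = A·s = s·A (charge = current × time).
  So C⁻² = s⁻²·A⁻².
  Combining: J⁻¹·Gy·kat·Pa·A·m³·s·C⁻² = (kg⁻¹·m⁻²·s²) · (m²·s⁻²) · (s⁻¹·mol) · (kg·m⁻¹·s⁻²) · A · m³ · s · (s⁻²·A⁻²) = m²·s⁻⁴·A⁻¹·mol.
Both reduce to m²·s⁻⁴·A⁻¹·mol.

Yes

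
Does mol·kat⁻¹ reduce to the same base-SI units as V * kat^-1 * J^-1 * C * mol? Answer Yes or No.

Left side:
  kat = mol/s = s⁻¹·mol (catalytic activity).
  So kat⁻¹ = s·mol⁻¹.
  Combining: mol·kat⁻¹ = mol · (s·mol⁻¹) = s.
Right side:
  V = W/A (potential = power per current),
      = kg·m²·s⁻³·A⁻¹.
  kat = mol/s = s⁻¹·mol (catalytic activity).
  So kat⁻¹ = s·mol⁻¹.
  J = N·m (work = force × distance),
      = kg·m²·s⁻².
  So J⁻¹ = kg⁻¹·m⁻²·s².
  C = A·s = s·A (charge = current × time).
  Combining: V·kat⁻¹·J⁻¹·C·mol = (kg·m²·s⁻³·A⁻¹) · (s·mol⁻¹) · (kg⁻¹·m⁻²·s²) · (s·A) · mol = s.
Both reduce to s.

Yes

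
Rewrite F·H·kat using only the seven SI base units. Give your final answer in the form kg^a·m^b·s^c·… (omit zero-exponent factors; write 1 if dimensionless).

F = kg⁻¹·m⁻²·s⁴·A².
H = kg·m²·s⁻²·A⁻².
kat = s⁻¹·mol.
Combining: F·H·kat = (kg⁻¹·m⁻²·s⁴·A²) · (kg·m²·s⁻²·A⁻²) · (s⁻¹·mol) = s·mol.

s·mol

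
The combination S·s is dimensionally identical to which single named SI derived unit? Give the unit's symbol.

S = 1/Ω (conductance is reciprocal resistance),
    = kg⁻¹·m⁻²·s³·A².
Combining: S·s = (kg⁻¹·m⁻²·s³·A²) · s = kg⁻¹·m⁻²·s⁴·A².
kg⁻¹·m⁻²·s⁴·A² is the base-SI form of the farad.

F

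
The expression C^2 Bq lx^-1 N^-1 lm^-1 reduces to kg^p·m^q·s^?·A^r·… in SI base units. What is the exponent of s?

C = A·s = s·A (charge = current × time).
So C² = s²·A².
Bq = 1/s = s⁻¹ (activity is decays per second).
lx = lm/m² (illuminance = luminous flux per area),
    = m⁻²·cd.
So lx⁻¹ = m²·cd⁻¹.
N = kg·m/s² = kg·m·s⁻² (force = mass × acceleration).
So N⁻¹ = kg⁻¹·m⁻¹·s².
lm = cd·sr = cd (luminous flux; sr is dimensionless).
So lm⁻¹ = cd⁻¹.
Combining: C²·Bq·lx⁻¹·N⁻¹·lm⁻¹ = (s²·A²) · s⁻¹ · (m²·cd⁻¹) · (kg⁻¹·m⁻¹·s²) · cd⁻¹ = kg⁻¹·m·s³·A²·cd⁻².
The exponent of s is 3.

3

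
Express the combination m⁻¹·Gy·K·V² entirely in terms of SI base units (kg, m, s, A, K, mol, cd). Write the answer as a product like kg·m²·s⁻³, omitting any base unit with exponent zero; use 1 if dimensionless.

Gy = m²·s⁻².
V = kg·m²·s⁻³·A⁻¹.
So V² = kg²·m⁴·s⁻⁶·A⁻².
Combining: m⁻¹·Gy·K·V² = m⁻¹ · (m²·s⁻²) · K · (kg²·m⁴·s⁻⁶·A⁻²) = kg²·m⁵·s⁻⁸·A⁻²·K.

kg²·m⁵·s⁻⁸·A⁻²·K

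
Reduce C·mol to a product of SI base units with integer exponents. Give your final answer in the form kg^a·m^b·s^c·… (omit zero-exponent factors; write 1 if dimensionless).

s·A·mol

C = s·A.
Combining: C·mol = (s·A) · mol = s·A·mol.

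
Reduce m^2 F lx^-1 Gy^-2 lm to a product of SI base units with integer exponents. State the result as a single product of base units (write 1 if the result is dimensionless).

kg⁻¹·m⁻²·s⁸·A²

F = C/V (capacitance = charge per voltage),
    = A·s/(kg·m²·s⁻³·A⁻¹) (substituting C and V),
    = kg⁻¹·m⁻²·s⁴·A².
lx = lm/m² (illuminance = luminous flux per area),
    = m⁻²·cd.
So lx⁻¹ = m²·cd⁻¹.
Gy = J/kg (absorbed dose = energy per mass),
    = m²·s⁻².
So Gy⁻² = m⁻⁴·s⁴.
lm = cd·sr = cd (luminous flux; sr is dimensionless).
Combining: m²·F·lx⁻¹·Gy⁻²·lm = m² · (kg⁻¹·m⁻²·s⁴·A²) · (m²·cd⁻¹) · (m⁻⁴·s⁴) · cd = kg⁻¹·m⁻²·s⁸·A².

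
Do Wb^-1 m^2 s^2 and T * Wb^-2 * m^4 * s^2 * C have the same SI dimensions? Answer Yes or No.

No

Left side:
  Wb = V·s (flux: a volt is a weber per second),
      = kg·m²·s⁻²·A⁻¹.
  So Wb⁻¹ = kg⁻¹·m⁻²·s²·A.
  Combining: Wb⁻¹·m²·s² = (kg⁻¹·m⁻²·s²·A) · m² · s² = kg⁻¹·s⁴·A.
Right side:
  T = Wb/m² (flux density = flux per area),
      = kg·s⁻²·A⁻¹.
  Wb = V·s (flux: a volt is a weber per second),
      = kg·m²·s⁻²·A⁻¹.
  So Wb⁻² = kg⁻²·m⁻⁴·s⁴·A².
  C = A·s = s·A (charge = current × time).
  Combining: T·Wb⁻²·m⁴·s²·C = (kg·s⁻²·A⁻¹) · (kg⁻²·m⁻⁴·s⁴·A²) · m⁴ · s² · (s·A) = kg⁻¹·s⁵·A².
Left is kg⁻¹·s⁴·A; right is kg⁻¹·s⁵·A² — different.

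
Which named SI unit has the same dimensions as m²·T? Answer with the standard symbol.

T = Wb/m² (flux density = flux per area),
    = kg·s⁻²·A⁻¹.
Combining: m²·T = m² · (kg·s⁻²·A⁻¹) = kg·m²·s⁻²·A⁻¹.
kg·m²·s⁻²·A⁻¹ is the base-SI form of the weber.

Wb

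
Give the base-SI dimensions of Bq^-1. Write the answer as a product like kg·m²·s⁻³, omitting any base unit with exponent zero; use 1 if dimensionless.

s

Bq = 1/s = s⁻¹ (activity is decays per second).
So Bq⁻¹ = s.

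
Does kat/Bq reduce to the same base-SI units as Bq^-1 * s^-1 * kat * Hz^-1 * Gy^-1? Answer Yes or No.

Left side:
  Bq = 1/s = s⁻¹ (activity is decays per second).
  So Bq⁻¹ = s.
  kat = mol/s = s⁻¹·mol (catalytic activity).
  Combining: Bq⁻¹·kat = s · (s⁻¹·mol) = mol.
Right side:
  Bq = s⁻¹.
  So Bq⁻¹ = s.
  kat = s⁻¹·mol.
  Hz = s⁻¹.
  So Hz⁻¹ = s.
  Gy = m²·s⁻².
  So Gy⁻¹ = m⁻²·s².
  Combining: Bq⁻¹·s⁻¹·kat·Hz⁻¹·Gy⁻¹ = s · s⁻¹ · (s⁻¹·mol) · s · (m⁻²·s²) = m⁻²·s²·mol.
Left is mol; right is m⁻²·s²·mol — different.

No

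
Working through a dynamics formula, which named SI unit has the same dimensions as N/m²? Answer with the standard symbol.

Pa

N = kg·m/s² = kg·m·s⁻² (force = mass × acceleration).
Combining: m⁻²·N = m⁻² · (kg·m·s⁻²) = kg·m⁻¹·s⁻².
kg·m⁻¹·s⁻² is the base-SI form of the pascal.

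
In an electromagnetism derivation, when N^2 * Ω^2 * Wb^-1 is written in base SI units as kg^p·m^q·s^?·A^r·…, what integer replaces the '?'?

-8

N = kg·m·s⁻².
So N² = kg²·m²·s⁻⁴.
Ω = kg·m²·s⁻³·A⁻².
So Ω² = kg²·m⁴·s⁻⁶·A⁻⁴.
Wb = kg·m²·s⁻²·A⁻¹.
So Wb⁻¹ = kg⁻¹·m⁻²·s²·A.
Combining: N²·Ω²·Wb⁻¹ = (kg²·m²·s⁻⁴) · (kg²·m⁴·s⁻⁶·A⁻⁴) · (kg⁻¹·m⁻²·s²·A) = kg³·m⁴·s⁻⁸·A⁻³.
The exponent of s is -8.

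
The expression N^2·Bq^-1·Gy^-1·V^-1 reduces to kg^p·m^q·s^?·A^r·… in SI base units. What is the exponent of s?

2

N = kg·m/s² = kg·m·s⁻² (force = mass × acceleration).
So N² = kg²·m²·s⁻⁴.
Bq = 1/s = s⁻¹ (activity is decays per second).
So Bq⁻¹ = s.
Gy = J/kg (absorbed dose = energy per mass),
    = m²·s⁻².
So Gy⁻¹ = m⁻²·s².
V = W/A (potential = power per current),
    = kg·m²·s⁻³·A⁻¹.
So V⁻¹ = kg⁻¹·m⁻²·s³·A.
Combining: N²·Bq⁻¹·Gy⁻¹·V⁻¹ = (kg²·m²·s⁻⁴) · s · (m⁻²·s²) · (kg⁻¹·m⁻²·s³·A) = kg·m⁻²·s²·A.
The exponent of s is 2.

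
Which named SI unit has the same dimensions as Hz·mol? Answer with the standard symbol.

Hz = s⁻¹.
Combining: Hz·mol = s⁻¹ · mol = s⁻¹·mol.
s⁻¹·mol is the base-SI form of the katal.

kat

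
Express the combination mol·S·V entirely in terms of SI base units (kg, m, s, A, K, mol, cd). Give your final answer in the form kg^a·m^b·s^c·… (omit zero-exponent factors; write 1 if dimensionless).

S = kg⁻¹·m⁻²·s³·A².
V = kg·m²·s⁻³·A⁻¹.
Combining: mol·S·V = mol · (kg⁻¹·m⁻²·s³·A²) · (kg·m²·s⁻³·A⁻¹) = A·mol.

A·mol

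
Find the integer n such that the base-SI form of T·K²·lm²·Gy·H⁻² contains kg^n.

-1

T = Wb/m² (flux density = flux per area),
    = kg·s⁻²·A⁻¹.
lm = cd·sr = cd (luminous flux; sr is dimensionless).
So lm² = cd².
Gy = J/kg (absorbed dose = energy per mass),
    = m²·s⁻².
H = Wb/A (inductance = flux per current),
    = kg·m²·s⁻²·A⁻².
So H⁻² = kg⁻²·m⁻⁴·s⁴·A⁴.
Combining: T·K²·lm²·Gy·H⁻² = (kg·s⁻²·A⁻¹) · K² · cd² · (m²·s⁻²) · (kg⁻²·m⁻⁴·s⁴·A⁴) = kg⁻¹·m⁻²·A³·K²·cd².
The exponent of kg is -1.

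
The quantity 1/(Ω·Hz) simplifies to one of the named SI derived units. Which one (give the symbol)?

Ω = V/A (resistance = voltage per current),
    = kg·m²·s⁻³·A⁻².
So Ω⁻¹ = kg⁻¹·m⁻²·s³·A².
Hz = 1/s = s⁻¹ (frequency is cycles per second).
So Hz⁻¹ = s.
Combining: Ω⁻¹·Hz⁻¹ = (kg⁻¹·m⁻²·s³·A²) · s = kg⁻¹·m⁻²·s⁴·A².
kg⁻¹·m⁻²·s⁴·A² is the base-SI form of the farad.

F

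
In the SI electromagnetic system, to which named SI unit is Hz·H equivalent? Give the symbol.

Ω

Hz = 1/s = s⁻¹ (frequency is cycles per second).
H = Wb/A (inductance = flux per current),
    = kg·m²·s⁻²·A⁻².
Combining: Hz·H = s⁻¹ · (kg·m²·s⁻²·A⁻²) = kg·m²·s⁻³·A⁻².
kg·m²·s⁻³·A⁻² is the base-SI form of the ohm.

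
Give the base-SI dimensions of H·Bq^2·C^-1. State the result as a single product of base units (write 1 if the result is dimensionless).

H = kg·m²·s⁻²·A⁻².
Bq = s⁻¹.
So Bq² = s⁻².
C = s·A.
So C⁻¹ = s⁻¹·A⁻¹.
Combining: H·Bq²·C⁻¹ = (kg·m²·s⁻²·A⁻²) · s⁻² · (s⁻¹·A⁻¹) = kg·m²·s⁻⁵·A⁻³.

kg·m²·s⁻⁵·A⁻³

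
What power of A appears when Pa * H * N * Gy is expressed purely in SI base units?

-2

Pa = N/m² (pressure = force per area),
    = kg·m⁻¹·s⁻².
H = Wb/A (inductance = flux per current),
    = kg·m²·s⁻²·A⁻².
N = kg·m/s² = kg·m·s⁻² (force = mass × acceleration).
Gy = J/kg (absorbed dose = energy per mass),
    = m²·s⁻².
Combining: Pa·H·N·Gy = (kg·m⁻¹·s⁻²) · (kg·m²·s⁻²·A⁻²) · (kg·m·s⁻²) · (m²·s⁻²) = kg³·m⁴·s⁻⁸·A⁻².
The exponent of A is -2.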